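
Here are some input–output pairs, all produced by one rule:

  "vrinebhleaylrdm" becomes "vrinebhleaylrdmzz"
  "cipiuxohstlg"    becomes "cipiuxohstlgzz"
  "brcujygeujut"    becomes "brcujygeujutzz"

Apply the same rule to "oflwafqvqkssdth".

In each case the input is transformed by: append "zz".
So "oflwafqvqkssdth" becomes "oflwafqvqkssdthzz".

oflwafqvqkssdthzz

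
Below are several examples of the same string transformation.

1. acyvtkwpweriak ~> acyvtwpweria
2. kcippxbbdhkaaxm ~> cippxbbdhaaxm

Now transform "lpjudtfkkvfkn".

In each case the input is transformed by: remove every "k".
Doing the same to "lpjudtfkkvfkn": "lpjudtfvfn".

lpjudtfvfn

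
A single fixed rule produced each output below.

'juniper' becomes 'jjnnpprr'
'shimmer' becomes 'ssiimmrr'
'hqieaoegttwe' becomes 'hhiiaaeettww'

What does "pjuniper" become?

Rule — keep every other character starting from the first (positions 1st, 3rd, 5th, ...), then double every character.
"pjuniper" → "puie" → "ppuuiiee".

ppuuiiee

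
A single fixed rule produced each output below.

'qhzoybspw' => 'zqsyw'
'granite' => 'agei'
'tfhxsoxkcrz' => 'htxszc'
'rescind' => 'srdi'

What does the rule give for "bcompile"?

oblp

Rule — keep every other character starting from the first (positions 1st, 3rd, 5th, ...), then swap each adjacent pair of characters (1↔2, 3↔4, ...).
Working it through for "bcompile": intermediate "bopl", final "oblp".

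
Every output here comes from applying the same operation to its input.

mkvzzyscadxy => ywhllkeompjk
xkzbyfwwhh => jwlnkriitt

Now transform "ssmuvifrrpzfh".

Looking at the pairs, the operation is to shift every letter 12 places forward in the alphabet (wrapping around).
So "ssmuvifrrpzfh" becomes "eeyghurddblrt".

eeyghurddblrt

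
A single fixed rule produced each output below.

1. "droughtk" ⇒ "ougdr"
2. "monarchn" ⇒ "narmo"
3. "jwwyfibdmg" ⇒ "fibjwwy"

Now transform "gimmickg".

mmigi

Looking at the pairs, the operation is to delete the last 3 characters, then move the last 3 characters to the front (rotate right by 3).
For "gimmickg", step one produces "gimmi"; step two turns that into "mmigi".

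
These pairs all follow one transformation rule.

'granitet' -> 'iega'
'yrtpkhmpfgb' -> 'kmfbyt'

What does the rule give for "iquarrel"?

reiu

Rule — keep every other character starting from the first (positions 1st, 3rd, 5th, ...), then move the first 2 characters to the end (rotate left by 2).
Starting from "iquarrel": after the first operation, "iure"; after the second, "reiu".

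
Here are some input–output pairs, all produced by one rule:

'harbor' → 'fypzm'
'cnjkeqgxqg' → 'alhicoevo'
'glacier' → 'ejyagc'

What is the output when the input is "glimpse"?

ejgknq

What's happening: delete the last character, then shift every letter 2 places backward in the alphabet (wrapping around).
"glimpse" → "ejgknq".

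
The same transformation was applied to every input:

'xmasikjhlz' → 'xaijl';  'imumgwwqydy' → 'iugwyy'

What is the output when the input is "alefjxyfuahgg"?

The transformation: keep every other character starting from the first (positions 1st, 3rd, 5th, ...).
For "alefjxyfuahgg" the result is "aejyuhg".

aejyuhg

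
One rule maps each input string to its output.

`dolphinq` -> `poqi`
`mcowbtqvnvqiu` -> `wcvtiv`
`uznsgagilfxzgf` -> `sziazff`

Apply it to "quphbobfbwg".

Each output is the input with this applied: keep every other character starting from the second (positions 2nd, 4th, 6th, ...), then swap each adjacent pair of characters (1↔2, 3↔4, ...).
Working it through for "quphbobfbwg": intermediate "uhofw", final "hufow".

hufow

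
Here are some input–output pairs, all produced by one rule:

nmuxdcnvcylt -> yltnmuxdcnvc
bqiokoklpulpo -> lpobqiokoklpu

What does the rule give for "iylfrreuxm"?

The rule is to move the last 3 characters to the front (rotate right by 3).
Doing the same to "iylfrreuxm": "uxmiylfrre".

uxmiylfrre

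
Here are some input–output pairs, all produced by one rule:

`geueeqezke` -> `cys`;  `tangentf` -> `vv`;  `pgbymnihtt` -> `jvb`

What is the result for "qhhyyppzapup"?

Looking at the pairs, the operation is to keep one character in every 3, starting at position 3 (positions 3rd, 6th, 9th, ...), then shift every letter 8 places forward in the alphabet (wrapping around).
"qhhyyppzapup" → "hpap" → "pxix".

pxix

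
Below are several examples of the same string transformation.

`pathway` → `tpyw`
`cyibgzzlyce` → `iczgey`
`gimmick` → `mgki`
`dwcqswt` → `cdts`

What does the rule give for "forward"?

In each case the input is transformed by: keep every other character starting from the first (positions 1st, 3rd, 5th, ...), then swap each adjacent pair of characters (1↔2, 3↔4, ...).
On "forward": the first step gives "frad", and the second then gives "rfda".
(Check on "dwcqswt": → "dcst" → "cdts" ✓)

rfda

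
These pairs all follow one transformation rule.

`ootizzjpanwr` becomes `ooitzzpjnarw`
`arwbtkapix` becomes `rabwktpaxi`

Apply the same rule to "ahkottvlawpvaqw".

In each case the input is transformed by: swap each adjacent pair of characters (1↔2, 3↔4, ...).
Doing the same to "ahkottvlawpvaqw": "haokttlvwavpqaw".

haokttlvwavpqaw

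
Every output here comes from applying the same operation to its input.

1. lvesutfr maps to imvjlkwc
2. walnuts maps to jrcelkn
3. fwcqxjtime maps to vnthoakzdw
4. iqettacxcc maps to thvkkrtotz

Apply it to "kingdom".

dzexufb

The rule is to swap the first and last characters, then shift every letter 9 places backward in the alphabet (wrapping around).
For "kingdom", step one produces "mingdok"; step two turns that into "dzexufb".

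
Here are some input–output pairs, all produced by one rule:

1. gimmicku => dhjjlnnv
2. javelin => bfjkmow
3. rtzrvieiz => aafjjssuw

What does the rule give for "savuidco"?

bdejptvw

The transformation: shift every letter 1 place forward in the alphabet (wrapping around), then sort the characters into alphabetical order.
Working it through for "savuidco": intermediate "tbwvjedp", final "bdejptvw".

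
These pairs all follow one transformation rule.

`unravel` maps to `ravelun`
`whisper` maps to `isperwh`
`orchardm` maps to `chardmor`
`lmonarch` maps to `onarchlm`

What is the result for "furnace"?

In each case the input is transformed by: move the first 2 characters to the end (rotate left by 2).
Applying that to "furnace" gives "rnacefu".

rnacefu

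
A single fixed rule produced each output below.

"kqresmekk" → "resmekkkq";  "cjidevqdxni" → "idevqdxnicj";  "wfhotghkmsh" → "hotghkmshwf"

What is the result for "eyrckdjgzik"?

rckdjgzikey

The rule is to move the first 2 characters to the end (rotate left by 2).
"eyrckdjgzik" → "rckdjgzikey".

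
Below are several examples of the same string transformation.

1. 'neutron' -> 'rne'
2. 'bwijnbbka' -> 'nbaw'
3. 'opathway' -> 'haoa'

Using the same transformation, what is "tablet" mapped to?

Rule — move the first 3 characters to the end (rotate left by 3), then keep every other character starting from the second (positions 2nd, 4th, 6th, ...).
Starting from "tablet": after the first operation, "lettab"; after the second, "etb".

etb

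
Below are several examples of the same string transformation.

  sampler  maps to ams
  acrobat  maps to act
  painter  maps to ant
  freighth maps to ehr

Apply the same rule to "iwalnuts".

The transformation: sort the characters into alphabetical order, then keep one character in every 3, starting at position 1 (positions 1st, 4th, 7th, ...).
Starting from "iwalnuts": after the first operation, "ailnstuw"; after the second, "anu".
(Check on "acrobat": → "aabcort" → "act" ✓)

anu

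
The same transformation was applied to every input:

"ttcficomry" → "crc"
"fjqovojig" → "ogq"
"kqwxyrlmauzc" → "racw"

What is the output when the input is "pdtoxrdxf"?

rft

The rule is to keep one character in every 3, starting at position 3 (positions 3rd, 6th, 9th, ...), then move the first character to the end.
Applying both steps to "pdtoxrdxf": "trf", then "rft".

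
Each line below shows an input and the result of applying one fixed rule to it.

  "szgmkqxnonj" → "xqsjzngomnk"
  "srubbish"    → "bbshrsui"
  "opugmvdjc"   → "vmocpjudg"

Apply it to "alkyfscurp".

fsaplrkuyc

The rule is to take characters alternately from the front and the back (1st, last, 2nd, 2nd-last, ...), then move the last 2 characters to the front (rotate right by 2).
Applying both steps to "alkyfscurp": "aplrkuycfs", then "fsaplrkuyc".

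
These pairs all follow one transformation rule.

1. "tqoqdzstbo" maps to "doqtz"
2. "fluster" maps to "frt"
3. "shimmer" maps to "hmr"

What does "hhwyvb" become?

hvy

In each case the input is transformed by: sort the characters into alphabetical order, then keep every other character starting from the second (positions 2nd, 4th, 6th, ...).
Applying both steps to "hhwyvb": "bhhvwy", then "hvy".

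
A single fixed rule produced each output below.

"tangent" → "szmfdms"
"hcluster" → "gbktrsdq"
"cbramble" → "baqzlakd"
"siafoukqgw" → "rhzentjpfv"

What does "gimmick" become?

fhllhbj

In each case the input is transformed by: shift every letter 1 place backward in the alphabet (wrapping around).
For "gimmick" the result is "fhllhbj".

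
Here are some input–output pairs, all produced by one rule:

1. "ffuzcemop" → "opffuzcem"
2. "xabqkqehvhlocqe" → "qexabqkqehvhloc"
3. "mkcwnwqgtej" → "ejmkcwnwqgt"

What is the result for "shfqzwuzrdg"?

Rule — move the last 2 characters to the front (rotate right by 2).
Doing the same to "shfqzwuzrdg": "dgshfqzwuzr".

dgshfqzwuzr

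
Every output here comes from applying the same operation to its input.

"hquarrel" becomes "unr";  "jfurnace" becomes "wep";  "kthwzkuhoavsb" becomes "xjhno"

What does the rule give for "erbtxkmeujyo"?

rgzw

Rule — shift every letter 13 places forward in the alphabet (wrapping around) — i.e. ROT13, then keep one character in every 3, starting at position 1 (positions 1st, 4th, 7th, ...).
Working it through for "erbtxkmeujyo": intermediate "reogkxzrhwlb", final "rgzw".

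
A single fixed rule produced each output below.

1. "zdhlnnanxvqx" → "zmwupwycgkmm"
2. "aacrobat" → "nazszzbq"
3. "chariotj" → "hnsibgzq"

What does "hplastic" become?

rshbgokz

The pattern: swap the front and back halves of the string, then shift every letter 1 place backward in the alphabet (wrapping around).
"hplastic" → "stichpla" → "rshbgokz".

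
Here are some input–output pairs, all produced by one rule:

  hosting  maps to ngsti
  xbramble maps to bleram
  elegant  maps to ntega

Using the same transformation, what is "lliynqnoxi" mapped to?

The pattern: delete the first 2 characters, then move the first 3 characters to the end (rotate left by 3).
"lliynqnoxi" → "qnoxiiyn".
(Check on "elegant": → "egant" → "ntega" ✓)

qnoxiiyn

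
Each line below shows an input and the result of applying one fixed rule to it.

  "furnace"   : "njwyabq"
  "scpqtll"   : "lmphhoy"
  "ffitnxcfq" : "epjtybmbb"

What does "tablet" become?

xhappw

The rule is to move the first 2 characters to the end (rotate left by 2), then shift every letter 4 places backward in the alphabet (wrapping around).
Starting from "tablet": after the first operation, "bletta"; after the second, "xhappw".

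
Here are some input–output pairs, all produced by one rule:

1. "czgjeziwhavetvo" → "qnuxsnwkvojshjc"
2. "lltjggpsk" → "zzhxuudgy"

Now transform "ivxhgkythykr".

wjlvuymhvmyf

The transformation: shift every letter 12 places backward in the alphabet (wrapping around).
For "ivxhgkythykr" the result is "wjlvuymhvmyf".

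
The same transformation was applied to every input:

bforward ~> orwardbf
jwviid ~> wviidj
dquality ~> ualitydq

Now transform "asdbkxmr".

dbkxmras

Each output is the input with this applied: move the last 2 characters to the front (rotate right by 2), then swap the front and back halves of the string.
For "asdbkxmr", step one produces "mrasdbkx"; step two turns that into "dbkxmras".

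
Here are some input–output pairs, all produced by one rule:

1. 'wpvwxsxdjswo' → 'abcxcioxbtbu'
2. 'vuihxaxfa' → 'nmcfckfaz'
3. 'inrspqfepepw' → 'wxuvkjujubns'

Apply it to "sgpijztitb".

unoeynygxl

The pattern: move the first 2 characters to the end (rotate left by 2), then shift every letter 5 places forward in the alphabet (wrapping around).
Doing the same to "sgpijztitb": "unoeynygxl".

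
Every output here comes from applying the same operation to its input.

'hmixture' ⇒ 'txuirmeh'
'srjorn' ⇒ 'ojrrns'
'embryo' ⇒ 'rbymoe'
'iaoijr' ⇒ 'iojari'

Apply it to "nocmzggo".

The pattern: swap the front and back halves of the string, then take characters alternately from the front and the back (1st, last, 2nd, 2nd-last, ...).
On "nocmzggo": the first step gives "zggonocm", and the second then gives "zmgcgoon".

zmgcgoon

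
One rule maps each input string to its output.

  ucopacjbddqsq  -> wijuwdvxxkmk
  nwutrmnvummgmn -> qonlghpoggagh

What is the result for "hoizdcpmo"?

Each output is the input with this applied: shift every letter 6 places backward in the alphabet (wrapping around), then delete the first character.
Working it through for "hoizdcpmo": intermediate "bictxwjgi", final "ictxwjgi".

ictxwjgi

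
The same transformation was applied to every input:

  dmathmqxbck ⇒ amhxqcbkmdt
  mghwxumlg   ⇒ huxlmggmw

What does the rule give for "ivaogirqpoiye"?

aigqropyievio

Each output is the input with this applied: swap each adjacent pair of characters (1↔2, 3↔4, ...), then move the first 3 characters to the end (rotate left by 3).
For "ivaogirqpoiye", step one produces "vioaigqropyie"; step two turns that into "aigqropyievio".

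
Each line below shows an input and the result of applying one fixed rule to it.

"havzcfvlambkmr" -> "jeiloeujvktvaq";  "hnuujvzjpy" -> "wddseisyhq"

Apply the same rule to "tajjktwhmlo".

jsstcfqvuxc

The pattern: shift every letter 9 places forward in the alphabet (wrapping around), then move the first character to the end.
"tajjktwhmlo" → "cjsstcfqvux" → "jsstcfqvuxc".
(Check on "havzcfvlambkmr": → "qjeiloeujvktva" → "jeiloeujvktvaq" ✓)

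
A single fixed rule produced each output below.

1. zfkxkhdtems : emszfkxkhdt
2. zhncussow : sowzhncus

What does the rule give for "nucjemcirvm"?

rvmnucjemci

The transformation: move the last 3 characters to the front (rotate right by 3).
"nucjemcirvm" → "rvmnucjemci".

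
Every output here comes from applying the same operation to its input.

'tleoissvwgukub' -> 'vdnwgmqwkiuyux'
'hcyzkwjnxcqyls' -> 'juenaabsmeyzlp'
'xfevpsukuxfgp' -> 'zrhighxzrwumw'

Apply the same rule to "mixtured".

Each output is the input with this applied: shift every letter 2 places forward in the alphabet (wrapping around), then take characters alternately from the front and the back (1st, last, 2nd, 2nd-last, ...).
On "mixtured": the first step gives "okzvwtgf", and the second then gives "ofkgztvw".

ofkgztvw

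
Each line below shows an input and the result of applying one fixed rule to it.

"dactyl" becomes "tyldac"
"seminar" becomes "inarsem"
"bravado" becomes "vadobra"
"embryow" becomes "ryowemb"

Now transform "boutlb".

In each case the input is transformed by: move the first 3 characters to the end (rotate left by 3).
For "boutlb" the result is "tlbbou".

tlbbou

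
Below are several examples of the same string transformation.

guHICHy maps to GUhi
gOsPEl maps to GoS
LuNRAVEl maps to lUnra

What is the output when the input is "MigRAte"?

The pattern: delete the last 3 characters, then flip the case of every letter.
For "MigRAte", step one produces "MigR"; step two turns that into "mIGr".

mIGr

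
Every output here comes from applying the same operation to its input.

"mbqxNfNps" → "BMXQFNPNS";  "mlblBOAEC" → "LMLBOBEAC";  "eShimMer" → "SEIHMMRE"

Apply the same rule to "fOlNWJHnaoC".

Looking at the pairs, the operation is to swap each adjacent pair of characters (1↔2, 3↔4, ...), then convert every letter to uppercase.
Applying both steps to "fOlNWJHnaoC": "OfNlJWnHoaC", then "OFNLJWNHOAC".

OFNLJWNHOAC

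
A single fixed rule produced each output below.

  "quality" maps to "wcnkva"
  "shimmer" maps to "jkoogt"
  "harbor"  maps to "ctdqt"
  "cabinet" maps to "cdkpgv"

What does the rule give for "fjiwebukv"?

Each output is the input with this applied: shift every letter 2 places forward in the alphabet (wrapping around), then delete the first character.
"fjiwebukv" → "hlkygdwmx" → "lkygdwmx".
(Check on "cabinet": → "ecdkpgv" → "cdkpgv" ✓)

lkygdwmx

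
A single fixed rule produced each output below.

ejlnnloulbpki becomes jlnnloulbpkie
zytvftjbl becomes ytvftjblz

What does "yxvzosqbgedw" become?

Each output is the input with this applied: move the first character to the end.
Doing the same to "yxvzosqbgedw": "xvzosqbgedwy".

xvzosqbgedwy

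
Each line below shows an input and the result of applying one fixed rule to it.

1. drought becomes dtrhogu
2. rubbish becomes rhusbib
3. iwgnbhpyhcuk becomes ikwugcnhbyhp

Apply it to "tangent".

What's happening: take characters alternately from the front and the back (1st, last, 2nd, 2nd-last, ...).
On "tangent" that produces "ttanneg".

ttanneg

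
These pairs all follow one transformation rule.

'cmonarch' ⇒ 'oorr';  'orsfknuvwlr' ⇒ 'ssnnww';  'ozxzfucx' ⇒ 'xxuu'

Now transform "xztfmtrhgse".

ttttgg

Each output is the input with this applied: keep one character in every 3, starting at position 3 (positions 3rd, 6th, 9th, ...), then double every character.
Working it through for "xztfmtrhgse": intermediate "ttg", final "ttttgg".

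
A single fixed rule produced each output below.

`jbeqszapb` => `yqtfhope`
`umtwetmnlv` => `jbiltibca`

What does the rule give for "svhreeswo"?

hkwgtthl

The transformation: shift every letter 11 places backward in the alphabet (wrapping around), then delete the last character.
Working it through for "svhreeswo": intermediate "hkwgtthld", final "hkwgtthl".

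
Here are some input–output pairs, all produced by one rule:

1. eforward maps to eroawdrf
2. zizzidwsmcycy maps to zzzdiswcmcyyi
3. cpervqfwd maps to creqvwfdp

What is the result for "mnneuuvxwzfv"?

Each output is the input with this applied: swap each adjacent pair of characters (1↔2, 3↔4, ...), then move the first character to the end.
"mnneuuvxwzfv" → "nmenuuxvzwvf" → "menuuxvzwvfn".

menuuxvzwvfn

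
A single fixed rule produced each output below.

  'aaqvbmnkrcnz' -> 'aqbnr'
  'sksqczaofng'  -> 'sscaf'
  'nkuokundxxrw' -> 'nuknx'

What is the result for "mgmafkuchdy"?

mmfuh

Rule — delete the last 2 characters, then keep every other character starting from the first (positions 1st, 3rd, 5th, ...).
Starting from "mgmafkuchdy": after the first operation, "mgmafkuch"; after the second, "mmfuh".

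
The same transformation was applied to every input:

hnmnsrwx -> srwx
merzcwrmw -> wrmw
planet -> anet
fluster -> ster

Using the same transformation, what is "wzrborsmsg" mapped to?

smsg

In each case the input is transformed by: keep only the last 4 characters.
For "wzrborsmsg" the result is "smsg".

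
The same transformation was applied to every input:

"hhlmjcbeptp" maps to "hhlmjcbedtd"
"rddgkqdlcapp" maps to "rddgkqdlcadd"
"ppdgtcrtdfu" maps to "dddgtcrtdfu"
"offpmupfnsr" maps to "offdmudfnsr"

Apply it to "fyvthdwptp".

fyvthdwdtd

The pattern: replace every "p" with "d".
"fyvthdwptp" → "fyvthdwdtd".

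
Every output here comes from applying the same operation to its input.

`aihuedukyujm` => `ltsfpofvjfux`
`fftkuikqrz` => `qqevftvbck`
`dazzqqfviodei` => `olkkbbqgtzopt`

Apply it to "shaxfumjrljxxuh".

dsliqfxucwuiifs

What's happening: shift every letter 11 places forward in the alphabet (wrapping around).
For "shaxfumjrljxxuh" the result is "dsliqfxucwuiifs".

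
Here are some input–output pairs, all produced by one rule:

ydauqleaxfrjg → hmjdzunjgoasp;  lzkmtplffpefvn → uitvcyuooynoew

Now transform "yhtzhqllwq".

Looking at the pairs, the operation is to shift every letter 9 places forward in the alphabet (wrapping around).
On "yhtzhqllwq" that produces "hqciqzuufz".

hqciqzuufz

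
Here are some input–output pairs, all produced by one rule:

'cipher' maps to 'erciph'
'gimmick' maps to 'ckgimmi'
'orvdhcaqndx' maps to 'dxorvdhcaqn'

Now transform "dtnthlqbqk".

The transformation: move the last 2 characters to the front (rotate right by 2).
So "dtnthlqbqk" becomes "qkdtnthlqb".

qkdtnthlqb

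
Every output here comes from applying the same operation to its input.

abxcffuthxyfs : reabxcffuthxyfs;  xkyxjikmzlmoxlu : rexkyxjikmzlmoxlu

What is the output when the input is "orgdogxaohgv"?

reorgdogxaohgv

The transformation: prepend "re".
Applying that to "orgdogxaohgv" gives "reorgdogxaohgv".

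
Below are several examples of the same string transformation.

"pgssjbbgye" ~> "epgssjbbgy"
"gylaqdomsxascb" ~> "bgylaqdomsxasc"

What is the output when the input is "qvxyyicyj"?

The transformation: move the last character to the front.
Applying that to "qvxyyicyj" gives "jqvxyyicy".

jqvxyyicy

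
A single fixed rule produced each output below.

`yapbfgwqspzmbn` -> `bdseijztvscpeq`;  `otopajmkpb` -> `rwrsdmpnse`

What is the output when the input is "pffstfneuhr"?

siivwiqhxku

The pattern: shift every letter 3 places forward in the alphabet (wrapping around).
On "pffstfneuhr" that produces "siivwiqhxku".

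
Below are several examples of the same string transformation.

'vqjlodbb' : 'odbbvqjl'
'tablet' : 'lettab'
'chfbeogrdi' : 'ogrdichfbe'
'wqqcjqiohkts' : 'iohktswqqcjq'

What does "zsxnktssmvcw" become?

Each output is the input with this applied: swap the front and back halves of the string.
So "zsxnktssmvcw" becomes "ssmvcwzsxnkt".

ssmvcwzsxnkt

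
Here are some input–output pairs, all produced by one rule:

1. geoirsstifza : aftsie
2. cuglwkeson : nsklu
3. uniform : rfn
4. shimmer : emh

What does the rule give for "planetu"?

What's happening: keep every other character starting from the second (positions 2nd, 4th, 6th, ...), then reverse the string.
Applying both steps to "planetu": "lnt", then "tnl".

tnl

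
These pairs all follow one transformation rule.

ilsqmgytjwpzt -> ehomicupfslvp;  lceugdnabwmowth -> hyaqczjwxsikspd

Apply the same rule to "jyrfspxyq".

funboltum

What's happening: shift every letter 4 places backward in the alphabet (wrapping around).
For "jyrfspxyq" the result is "funboltum".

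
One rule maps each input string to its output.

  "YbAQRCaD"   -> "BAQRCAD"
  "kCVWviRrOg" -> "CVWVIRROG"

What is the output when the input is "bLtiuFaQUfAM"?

The transformation: delete the first character, then convert every letter to uppercase.
Applying both steps to "bLtiuFaQUfAM": "LtiuFaQUfAM", then "LTIUFAQUFAM".

LTIUFAQUFAM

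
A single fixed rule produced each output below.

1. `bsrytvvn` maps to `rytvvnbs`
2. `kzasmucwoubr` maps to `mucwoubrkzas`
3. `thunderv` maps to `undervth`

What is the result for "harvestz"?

rvestzha

Each output is the input with this applied: swap the front and back halves of the string, then move the last 2 characters to the front (rotate right by 2).
Applying that to "harvestz" gives "rvestzha".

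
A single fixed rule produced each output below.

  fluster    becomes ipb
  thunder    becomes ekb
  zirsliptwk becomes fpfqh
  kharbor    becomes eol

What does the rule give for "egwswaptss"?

dpxqp

The rule is to keep every other character starting from the second (positions 2nd, 4th, 6th, ...), then shift every letter 3 places backward in the alphabet (wrapping around).
On "egwswaptss": the first step gives "gsats", and the second then gives "dpxqp".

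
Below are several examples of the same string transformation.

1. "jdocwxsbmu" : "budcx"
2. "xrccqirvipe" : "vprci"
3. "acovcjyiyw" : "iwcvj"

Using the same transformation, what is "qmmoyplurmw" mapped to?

ummop

What's happening: keep every other character starting from the second (positions 2nd, 4th, 6th, ...), then move the first 3 characters to the end (rotate left by 3).
Starting from "qmmoyplurmw": after the first operation, "mopum"; after the second, "ummop".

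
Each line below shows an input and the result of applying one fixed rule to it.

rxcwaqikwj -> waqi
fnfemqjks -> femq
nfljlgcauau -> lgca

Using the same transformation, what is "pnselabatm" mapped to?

The rule is to delete the last 3 characters, then keep only the last 4 characters.
Applying that to "pnselabatm" gives "elab".

elab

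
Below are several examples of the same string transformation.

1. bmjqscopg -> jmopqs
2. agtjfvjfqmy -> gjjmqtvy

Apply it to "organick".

The pattern: sort the characters into alphabetical order, then delete the first 3 characters.
Starting from "organick": after the first operation, "acgiknor"; after the second, "iknor".
(Check on "agtjfvjfqmy": → "affgjjmqtvy" → "gjjmqtvy" ✓)

iknor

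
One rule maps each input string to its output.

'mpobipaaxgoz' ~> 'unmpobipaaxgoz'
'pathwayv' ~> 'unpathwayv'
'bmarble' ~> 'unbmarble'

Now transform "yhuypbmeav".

Looking at the pairs, the operation is to prepend "un".
"yhuypbmeav" → "unyhuypbmeav".

unyhuypbmeav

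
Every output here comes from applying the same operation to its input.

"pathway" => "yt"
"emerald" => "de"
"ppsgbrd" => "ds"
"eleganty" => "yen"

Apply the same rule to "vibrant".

Rule — move the last 2 characters to the front (rotate right by 2), then keep one character in every 3, starting at position 2 (positions 2nd, 5th, 8th, ...).
"vibrant" → "ntvibra" → "tb".
(Check on "emerald": → "ldemera" → "de" ✓)

tb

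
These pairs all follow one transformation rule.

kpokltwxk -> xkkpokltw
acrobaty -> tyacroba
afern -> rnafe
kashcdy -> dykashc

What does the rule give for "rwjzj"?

In each case the input is transformed by: move the last 2 characters to the front (rotate right by 2).
Doing the same to "rwjzj": "zjrwj".

zjrwj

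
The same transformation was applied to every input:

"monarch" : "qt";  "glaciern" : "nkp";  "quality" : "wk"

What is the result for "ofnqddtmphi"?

Each output is the input with this applied: keep one character in every 3, starting at position 2 (positions 2nd, 5th, 8th, ...), then shift every letter 2 places forward in the alphabet (wrapping around).
Applying that to "ofnqddtmphi" gives "hfok".

hfok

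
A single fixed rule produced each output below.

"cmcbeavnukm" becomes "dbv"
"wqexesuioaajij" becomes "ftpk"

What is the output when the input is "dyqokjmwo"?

What's happening: shift every letter 1 place forward in the alphabet (wrapping around), then keep one character in every 3, starting at position 3 (positions 3rd, 6th, 9th, ...).
Doing the same to "dyqokjmwo": "rkp".

rkp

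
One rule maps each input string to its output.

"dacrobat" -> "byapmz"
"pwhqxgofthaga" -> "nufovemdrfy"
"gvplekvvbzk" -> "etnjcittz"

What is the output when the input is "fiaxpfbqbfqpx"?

dgyvndzozdo

Rule — shift every letter 2 places backward in the alphabet (wrapping around), then delete the last 2 characters.
Applying both steps to "fiaxpfbqbfqpx": "dgyvndzozdonv", then "dgyvndzozdo".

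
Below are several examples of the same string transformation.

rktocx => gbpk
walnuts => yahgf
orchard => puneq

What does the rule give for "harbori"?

In each case the input is transformed by: delete the first 2 characters, then shift every letter 13 places forward in the alphabet (wrapping around) — i.e. ROT13.
Working it through for "harbori": intermediate "rbori", final "eobev".

eobev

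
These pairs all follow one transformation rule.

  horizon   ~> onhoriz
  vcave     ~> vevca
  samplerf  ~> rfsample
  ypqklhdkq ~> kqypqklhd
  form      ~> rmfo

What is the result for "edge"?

The pattern: move the last 2 characters to the front (rotate right by 2).
"edge" → "geed".

geed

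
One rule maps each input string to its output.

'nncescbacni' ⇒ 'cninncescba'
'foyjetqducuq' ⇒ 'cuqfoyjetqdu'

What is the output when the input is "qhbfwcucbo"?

cboqhbfwcu

What's happening: move the last 3 characters to the front (rotate right by 3).
Doing the same to "qhbfwcucbo": "cboqhbfwcu".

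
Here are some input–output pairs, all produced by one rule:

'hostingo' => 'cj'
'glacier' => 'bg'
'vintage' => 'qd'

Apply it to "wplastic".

Each output is the input with this applied: shift every letter 5 places backward in the alphabet (wrapping around), then keep only the first 2 characters.
Starting from "wplastic": after the first operation, "rkgvnodx"; after the second, "rk".

rk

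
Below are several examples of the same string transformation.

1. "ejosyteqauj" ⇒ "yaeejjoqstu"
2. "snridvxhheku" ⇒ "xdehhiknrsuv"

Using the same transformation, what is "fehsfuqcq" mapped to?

The transformation: sort the characters into alphabetical order, then move the last character to the front.
"fehsfuqcq" → "uceffhqqs".

uceffhqqs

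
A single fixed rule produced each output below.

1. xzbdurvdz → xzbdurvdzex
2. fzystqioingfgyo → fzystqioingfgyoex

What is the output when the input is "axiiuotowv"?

What's happening: append "ex".
For "axiiuotowv" the result is "axiiuotowvex".

axiiuotowvex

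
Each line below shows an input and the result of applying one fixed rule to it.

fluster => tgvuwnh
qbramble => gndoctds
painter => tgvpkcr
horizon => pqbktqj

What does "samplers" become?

utgnrocu

The transformation: shift every letter 2 places forward in the alphabet (wrapping around), then reverse the string.
Starting from "samplers": after the first operation, "ucorngtu"; after the second, "utgnrocu".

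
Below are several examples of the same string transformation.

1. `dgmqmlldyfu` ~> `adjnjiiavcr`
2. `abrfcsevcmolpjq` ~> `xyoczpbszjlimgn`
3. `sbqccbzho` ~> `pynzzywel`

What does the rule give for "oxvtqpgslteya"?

lusqnmdpiqbvx

Each output is the input with this applied: shift every letter 3 places backward in the alphabet (wrapping around).
On "oxvtqpgslteya" that produces "lusqnmdpiqbvx".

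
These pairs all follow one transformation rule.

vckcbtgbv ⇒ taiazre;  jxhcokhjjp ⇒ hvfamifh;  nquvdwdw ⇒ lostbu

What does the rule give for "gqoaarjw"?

The pattern: delete the last 2 characters, then shift every letter 2 places backward in the alphabet (wrapping around).
On "gqoaarjw": the first step gives "gqoaar", and the second then gives "eomyyp".
(Check on "vckcbtgbv": → "vckcbtg" → "taiazre" ✓)

eomyyp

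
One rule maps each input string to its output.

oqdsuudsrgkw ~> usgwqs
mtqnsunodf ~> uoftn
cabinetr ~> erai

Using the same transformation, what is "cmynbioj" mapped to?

Each output is the input with this applied: keep every other character starting from the second (positions 2nd, 4th, 6th, ...), then move the first 2 characters to the end (rotate left by 2).
On "cmynbioj": the first step gives "mnij", and the second then gives "ijmn".

ijmn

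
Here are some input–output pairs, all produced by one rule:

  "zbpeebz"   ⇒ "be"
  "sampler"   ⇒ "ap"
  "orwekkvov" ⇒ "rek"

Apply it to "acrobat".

co

Rule — keep every other character starting from the second (positions 2nd, 4th, 6th, ...), then delete the last character.
Working it through for "acrobat": intermediate "coa", final "co".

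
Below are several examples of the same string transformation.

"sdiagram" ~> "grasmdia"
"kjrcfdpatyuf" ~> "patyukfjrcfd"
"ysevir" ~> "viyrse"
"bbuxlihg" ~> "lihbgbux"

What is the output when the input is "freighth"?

ghtfhrei

Rule — swap the first and last characters, then swap the front and back halves of the string.
For "freighth", step one produces "hreightf"; step two turns that into "ghtfhrei".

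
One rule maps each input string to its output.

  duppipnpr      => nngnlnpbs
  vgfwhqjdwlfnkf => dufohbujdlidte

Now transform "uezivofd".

xgtmdbsc

Each output is the input with this applied: shift every letter 2 places backward in the alphabet (wrapping around), then move the first 2 characters to the end (rotate left by 2).
For "uezivofd", step one produces "scxgtmdb"; step two turns that into "xgtmdbsc".
(Check on "vgfwhqjdwlfnkf": → "tedufohbujdlid" → "dufohbujdlidte" ✓)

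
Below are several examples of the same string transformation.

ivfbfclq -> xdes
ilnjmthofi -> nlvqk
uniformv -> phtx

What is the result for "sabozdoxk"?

Each output is the input with this applied: keep every other character starting from the second (positions 2nd, 4th, 6th, ...), then shift every letter 2 places forward in the alphabet (wrapping around).
On "sabozdoxk": the first step gives "aodx", and the second then gives "cqfz".

cqfz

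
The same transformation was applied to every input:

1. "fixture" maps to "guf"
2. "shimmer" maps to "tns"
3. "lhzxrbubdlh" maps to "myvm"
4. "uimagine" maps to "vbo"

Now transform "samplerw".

The rule is to shift every letter 1 place forward in the alphabet (wrapping around), then keep one character in every 3, starting at position 1 (positions 1st, 4th, 7th, ...).
Working it through for "samplerw": intermediate "tbnqmfsx", final "tqs".

tqs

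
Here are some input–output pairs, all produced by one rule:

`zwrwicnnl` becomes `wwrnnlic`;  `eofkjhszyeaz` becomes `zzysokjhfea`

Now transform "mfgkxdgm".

The transformation: delete the first character, then sort the characters into reverse alphabetical order.
Starting from "mfgkxdgm": after the first operation, "fgkxdgm"; after the second, "xmkggfd".

xmkggfd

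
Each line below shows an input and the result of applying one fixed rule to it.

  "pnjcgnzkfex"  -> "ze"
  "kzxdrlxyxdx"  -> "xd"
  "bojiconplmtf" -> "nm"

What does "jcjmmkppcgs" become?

Rule — keep one character in every 3, starting at position 1 (positions 1st, 4th, 7th, ...), then delete the first 2 characters.
On "jcjmmkppcgs": the first step gives "jmpg", and the second then gives "pg".

pg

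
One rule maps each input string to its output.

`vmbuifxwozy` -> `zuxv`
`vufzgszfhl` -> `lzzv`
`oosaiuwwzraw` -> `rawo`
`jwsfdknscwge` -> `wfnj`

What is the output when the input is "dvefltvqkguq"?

Looking at the pairs, the operation is to keep one character in every 3, starting at position 1 (positions 1st, 4th, 7th, ...), then swap the first and last characters.
"dvefltvqkguq" → "dfvg" → "gfvd".
(Check on "jwsfdknscwge": → "jfnw" → "wfnj" ✓)

gfvd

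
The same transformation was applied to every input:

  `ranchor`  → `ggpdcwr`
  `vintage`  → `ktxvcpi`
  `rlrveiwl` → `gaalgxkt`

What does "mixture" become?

The rule is to take characters alternately from the front and the back (1st, last, 2nd, 2nd-last, ...), then shift every letter 11 places backward in the alphabet (wrapping around).
"mixture" → "btxgmji".

btxgmji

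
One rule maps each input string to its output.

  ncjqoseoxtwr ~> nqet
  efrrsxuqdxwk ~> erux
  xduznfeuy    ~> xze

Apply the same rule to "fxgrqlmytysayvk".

What's happening: keep one character in every 3, starting at position 1 (positions 1st, 4th, 7th, ...).
For "fxgrqlmytysayvk" the result is "frmyy".

frmyy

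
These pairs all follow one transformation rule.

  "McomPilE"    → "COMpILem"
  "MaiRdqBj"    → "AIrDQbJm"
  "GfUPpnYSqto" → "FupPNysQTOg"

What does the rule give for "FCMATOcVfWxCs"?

cmatoCvFwXcSf

Looking at the pairs, the operation is to move the first character to the end, then flip the case of every letter.
Applying both steps to "FCMATOcVfWxCs": "CMATOcVfWxCsF", then "cmatoCvFwXcSf".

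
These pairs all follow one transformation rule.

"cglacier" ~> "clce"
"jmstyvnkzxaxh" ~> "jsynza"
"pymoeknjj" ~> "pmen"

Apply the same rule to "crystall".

The rule is to swap each adjacent pair of characters (1↔2, 3↔4, ...), then keep every other character starting from the second (positions 2nd, 4th, 6th, ...).
Working it through for "crystall": intermediate "rcsyatll", final "cytl".
(Check on "jmstyvnkzxaxh": → "mjtsvyknxzxah" → "jsynza" ✓)

cytl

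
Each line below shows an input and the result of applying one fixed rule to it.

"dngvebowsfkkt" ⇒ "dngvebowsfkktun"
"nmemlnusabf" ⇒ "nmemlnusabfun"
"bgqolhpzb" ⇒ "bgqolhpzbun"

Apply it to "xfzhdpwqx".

xfzhdpwqxun

The transformation: append "un".
On "xfzhdpwqx" that produces "xfzhdpwqxun".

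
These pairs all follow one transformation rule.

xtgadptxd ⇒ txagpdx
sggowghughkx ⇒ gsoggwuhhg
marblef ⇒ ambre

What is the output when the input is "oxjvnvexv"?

The transformation: swap each adjacent pair of characters (1↔2, 3↔4, ...), then delete the last 2 characters.
So "oxjvnvexv" becomes "xovjvnx".

xovjvnx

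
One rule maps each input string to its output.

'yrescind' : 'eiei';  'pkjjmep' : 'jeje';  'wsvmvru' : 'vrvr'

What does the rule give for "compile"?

In each case the input is transformed by: keep one character in every 3, starting at position 3 (positions 3rd, 6th, 9th, ...), then write the whole string twice.
For "compile", step one produces "ml"; step two turns that into "mlml".

mlml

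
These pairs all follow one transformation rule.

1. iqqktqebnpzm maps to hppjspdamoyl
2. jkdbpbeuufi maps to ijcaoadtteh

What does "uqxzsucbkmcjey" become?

tpwyrtbajlbidx

The transformation: shift every letter 1 place backward in the alphabet (wrapping around).
So "uqxzsucbkmcjey" becomes "tpwyrtbajlbidx".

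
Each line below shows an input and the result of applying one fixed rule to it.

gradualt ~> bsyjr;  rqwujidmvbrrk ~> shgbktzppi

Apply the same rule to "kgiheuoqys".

In each case the input is transformed by: delete the first 3 characters, then shift every letter 2 places backward in the alphabet (wrapping around).
For "kgiheuoqys", step one produces "heuoqys"; step two turns that into "fcsmowq".

fcsmowq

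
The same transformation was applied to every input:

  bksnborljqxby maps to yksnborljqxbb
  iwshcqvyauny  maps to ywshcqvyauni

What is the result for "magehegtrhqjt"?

The transformation: swap the first and last characters.
On "magehegtrhqjt" that produces "tagehegtrhqjm".

tagehegtrhqjm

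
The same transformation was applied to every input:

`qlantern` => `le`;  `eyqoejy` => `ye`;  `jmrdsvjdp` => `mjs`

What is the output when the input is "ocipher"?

Looking at the pairs, the operation is to take characters alternately from the front and the back (1st, last, 2nd, 2nd-last, ...), then keep one character in every 3, starting at position 3 (positions 3rd, 6th, 9th, ...).
Starting from "ocipher": after the first operation, "orceihp"; after the second, "ch".

ch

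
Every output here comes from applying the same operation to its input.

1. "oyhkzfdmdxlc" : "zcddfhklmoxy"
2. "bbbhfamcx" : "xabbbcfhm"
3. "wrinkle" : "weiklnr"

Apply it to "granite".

The pattern: sort the characters into alphabetical order, then move the last character to the front.
Starting from "granite": after the first operation, "aeginrt"; after the second, "taeginr".

taeginr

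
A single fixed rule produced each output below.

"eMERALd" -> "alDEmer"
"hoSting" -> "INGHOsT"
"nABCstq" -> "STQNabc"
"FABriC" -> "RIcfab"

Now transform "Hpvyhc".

Rule — flip the case of every letter, then move the last 3 characters to the front (rotate right by 3).
So "Hpvyhc" becomes "YHChPV".

YHChPV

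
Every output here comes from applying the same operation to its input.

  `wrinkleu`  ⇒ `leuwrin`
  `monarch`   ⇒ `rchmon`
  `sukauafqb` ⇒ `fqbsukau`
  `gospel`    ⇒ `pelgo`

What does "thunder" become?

The pattern: move the last 3 characters to the front (rotate right by 3), then delete the last character.
For "thunder" the result is "derthu".

derthu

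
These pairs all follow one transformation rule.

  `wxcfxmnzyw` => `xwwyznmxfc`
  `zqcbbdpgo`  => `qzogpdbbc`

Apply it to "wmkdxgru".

mwurgxdk

The rule is to move the first 2 characters to the end (rotate left by 2), then reverse the string.
On "wmkdxgru": the first step gives "kdxgruwm", and the second then gives "mwurgxdk".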